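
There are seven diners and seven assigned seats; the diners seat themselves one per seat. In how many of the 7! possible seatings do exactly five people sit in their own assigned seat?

Pick the 5 fixed positions: C(7,5) = 21 ways.
The remaining 2 must be deranged: !2 = 1.
Total: 21 × 1 = 21.

21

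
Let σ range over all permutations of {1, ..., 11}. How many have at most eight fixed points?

Sum C(11,i)·!(11-i) for i = 0..8:
  i=0: C(11,0)·!11 = 1·14684570 = 14684570
  i=1: C(11,1)·!10 = 11·1334961 = 14684571
  i=2: C(11,2)·!9 = 55·133496 = 7342280
  i=3: C(11,3)·!8 = 165·14833 = 2447445
  i=4: C(11,4)·!7 = 330·1854 = 611820
  i=5: C(11,5)·!6 = 462·265 = 122430
  i=6: C(11,6)·!5 = 462·44 = 20328
  i=7: C(11,7)·!4 = 330·9 = 2970
  i=8: C(11,8)·!3 = 165·2 = 330
Total = 39916744.

39916744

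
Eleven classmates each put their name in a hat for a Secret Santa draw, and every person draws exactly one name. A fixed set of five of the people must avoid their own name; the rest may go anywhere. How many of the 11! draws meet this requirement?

Let A_j be the event that the j-th constrained one is fixed. By inclusion-exclusion over the 5 events:
Σ_{j=0}^{5} (-1)^j C(5,j)(11-j)!
= C(5,0)·11! - C(5,1)·10! + C(5,2)·9! - C(5,3)·8! + C(5,4)·7! - C(5,5)·6!
= 39916800 - 18144000 + 3628800 - 403200 + 25200 - 720
= 25022880

25022880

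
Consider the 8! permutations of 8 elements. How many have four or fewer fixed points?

40179

# with exactly i fixed is C(8,i)·!(8-i); sum over i=0..4:
  i=0: C(8,0)·!8 = 1·14833 = 14833
  i=1: C(8,1)·!7 = 8·1854 = 14832
  i=2: C(8,2)·!6 = 28·265 = 7420
  i=3: C(8,3)·!5 = 56·44 = 2464
  i=4: C(8,4)·!4 = 70·9 = 630
Total = 40179.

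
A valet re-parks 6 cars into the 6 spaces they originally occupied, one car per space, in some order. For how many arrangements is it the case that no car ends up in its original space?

265

Recurrence: !6 = 6·!5 + (-1)^6.
!6 = 6·44 + 1 = 265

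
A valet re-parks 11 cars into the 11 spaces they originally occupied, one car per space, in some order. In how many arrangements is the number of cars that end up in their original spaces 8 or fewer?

39916744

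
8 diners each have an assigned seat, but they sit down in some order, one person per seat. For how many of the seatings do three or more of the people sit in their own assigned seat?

# with exactly i fixed is C(8,i)·!(8-i); sum over i=3..8:
  i=3: C(8,3)·!5 = 56·44 = 2464
  i=4: C(8,4)·!4 = 70·9 = 630
  i=5: C(8,5)·!3 = 56·2 = 112
  i=6: C(8,6)·!2 = 28·1 = 28
  i=7: C(8,7)·!1 = 8·0 = 0
  i=8: C(8,8)·!0 = 1·1 = 1
Total = 3235.

3235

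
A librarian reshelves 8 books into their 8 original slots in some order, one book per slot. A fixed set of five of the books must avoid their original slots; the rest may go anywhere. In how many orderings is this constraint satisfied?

21234

Let A_j be the event that the j-th constrained one is fixed. By inclusion-exclusion over the 5 events:
Σ_{j=0}^{5} (-1)^j C(5,j)(8-j)!
= C(5,0)·8! - C(5,1)·7! + C(5,2)·6! - C(5,3)·5! + C(5,4)·4! - C(5,5)·3!
= 40320 - 25200 + 7200 - 1200 + 120 - 6
= 21234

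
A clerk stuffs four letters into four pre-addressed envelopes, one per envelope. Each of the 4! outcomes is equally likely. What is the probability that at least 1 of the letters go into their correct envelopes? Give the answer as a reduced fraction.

5/8

Favorable outcomes: Σ_{i≥1} C(4,i)·!(4-i) = 4·2 + 6·1 + 4·0 + 1·1 = 15.
Total outcomes: 4! = 24.
Probability = 15/24 = 5/8.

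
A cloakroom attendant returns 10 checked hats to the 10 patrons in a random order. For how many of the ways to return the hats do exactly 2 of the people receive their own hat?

667485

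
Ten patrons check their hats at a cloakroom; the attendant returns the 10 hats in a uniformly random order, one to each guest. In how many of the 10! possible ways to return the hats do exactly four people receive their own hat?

55650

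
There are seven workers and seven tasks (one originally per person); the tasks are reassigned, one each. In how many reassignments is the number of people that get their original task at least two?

1331

Sum C(7,i)·!(7-i) for i = 2..7:
  i=2: C(7,2)·!5 = 21·44 = 924
  i=3: C(7,3)·!4 = 35·9 = 315
  i=4: C(7,4)·!3 = 35·2 = 70
  i=5: C(7,5)·!2 = 21·1 = 21
  i=6: C(7,6)·!1 = 7·0 = 0
  i=7: C(7,7)·!0 = 1·1 = 1
Total = 1331.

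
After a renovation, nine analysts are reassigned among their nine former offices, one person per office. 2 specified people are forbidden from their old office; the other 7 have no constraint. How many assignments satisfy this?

287280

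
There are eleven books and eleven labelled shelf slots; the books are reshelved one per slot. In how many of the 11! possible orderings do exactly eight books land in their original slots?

Pick the 8 fixed positions: C(11,8) = 165 ways.
The remaining 3 must be deranged: !3 = 2.
Total: 165 × 2 = 330.

330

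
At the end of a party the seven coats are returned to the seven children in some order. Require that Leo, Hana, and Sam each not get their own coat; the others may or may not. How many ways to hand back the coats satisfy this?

3216

Let A_j be the event that the j-th constrained one is fixed. By inclusion-exclusion over the 3 events:
Σ_{j=0}^{3} (-1)^j C(3,j)(7-j)!
= C(3,0)·7! - C(3,1)·6! + C(3,2)·5! - C(3,3)·4!
= 5040 - 2160 + 360 - 24
= 3216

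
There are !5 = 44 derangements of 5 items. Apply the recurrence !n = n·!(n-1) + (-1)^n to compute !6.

265

!6 = 6·44 + 1 = 265.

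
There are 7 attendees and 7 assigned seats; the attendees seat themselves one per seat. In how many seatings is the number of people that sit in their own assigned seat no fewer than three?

# with exactly i fixed is C(7,i)·!(7-i); sum over i=3..7:
  i=3: C(7,3)·!4 = 35·9 = 315
  i=4: C(7,4)·!3 = 35·2 = 70
  i=5: C(7,5)·!2 = 21·1 = 21
  i=6: C(7,6)·!1 = 7·0 = 0
  i=7: C(7,7)·!0 = 1·1 = 1
Total = 407.

407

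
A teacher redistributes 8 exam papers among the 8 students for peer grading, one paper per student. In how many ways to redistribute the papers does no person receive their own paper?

14833

The subfactorial !8 = [8!/e] (nearest integer).
8! = 40320, and 40320/e ≈ 14832.90, so !8 = 14833.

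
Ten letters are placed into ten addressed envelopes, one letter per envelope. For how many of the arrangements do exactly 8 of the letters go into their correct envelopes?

45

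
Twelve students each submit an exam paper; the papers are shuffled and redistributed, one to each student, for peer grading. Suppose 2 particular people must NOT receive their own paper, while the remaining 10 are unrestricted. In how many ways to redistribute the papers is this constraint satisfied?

402796800

Inclusion-exclusion on the 2 forbidden self-matches:
Σ_{j=0}^{2} (-1)^j C(2,j)(12-j)!
= C(2,0)·12! - C(2,1)·11! + C(2,2)·10!
= 479001600 - 79833600 + 3628800
= 402796800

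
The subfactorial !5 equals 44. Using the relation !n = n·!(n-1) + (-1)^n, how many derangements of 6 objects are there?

!6 = 6·44 + 1 = 265.

265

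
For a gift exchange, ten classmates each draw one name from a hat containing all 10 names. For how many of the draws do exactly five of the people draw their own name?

Choose which 5 of the 10 are fixed: C(10,5) = 252.
The other 5 form a derangement: !5 = 44.
Total: 252 × 44 = 11088.

11088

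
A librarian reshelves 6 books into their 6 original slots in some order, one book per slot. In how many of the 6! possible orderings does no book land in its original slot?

265

The number of derangements of 6 is !6 = Σ_{k=0}^{6} (-1)^k·6!/k!
= 6! - 6!/1! + 6!/2! - 6!/3! + 6!/4! - 6!/5! + 6!/6!
= 720 - 720 + 360 - 120 + 30 - 6 + 1
= 265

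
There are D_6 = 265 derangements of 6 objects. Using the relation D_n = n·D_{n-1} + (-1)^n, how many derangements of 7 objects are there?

D_7 = 7·265 - 1 = 1854.

1854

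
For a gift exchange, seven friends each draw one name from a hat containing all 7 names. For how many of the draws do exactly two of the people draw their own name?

Choose which 2 of the 7 are fixed: C(7,2) = 21.
The other 5 form a derangement: !5 = 44.
Total: 21 × 44 = 924.

924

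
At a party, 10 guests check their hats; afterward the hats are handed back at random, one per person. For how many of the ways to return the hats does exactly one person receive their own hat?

Choose which one of the 10 is fixed: C(10,1) = 10.
The other 9 form a derangement: !9 = 133496.
Total: 10 × 133496 = 1334960.

1334960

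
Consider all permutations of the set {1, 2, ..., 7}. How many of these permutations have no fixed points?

The subfactorial !7 = [7!/e] (nearest integer).
7! = 5040, and 5040/e ≈ 1854.11, so !7 = 1854.

1854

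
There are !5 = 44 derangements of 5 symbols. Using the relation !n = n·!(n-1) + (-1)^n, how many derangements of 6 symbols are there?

265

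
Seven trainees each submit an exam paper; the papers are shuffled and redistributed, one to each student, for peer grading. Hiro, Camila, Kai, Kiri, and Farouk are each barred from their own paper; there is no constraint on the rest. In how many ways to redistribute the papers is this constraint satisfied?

2428

Inclusion-exclusion on the 5 forbidden self-matches:
Σ_{j=0}^{5} (-1)^j C(5,j)(7-j)!
= C(5,0)·7! - C(5,1)·6! + C(5,2)·5! - C(5,3)·4! + C(5,4)·3! - C(5,5)·2!
= 5040 - 3600 + 1200 - 240 + 30 - 2
= 2428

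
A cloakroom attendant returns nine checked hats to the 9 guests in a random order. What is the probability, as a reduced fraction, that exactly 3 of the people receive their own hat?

Favorable outcomes: C(9,3)·!6 = 84·265 = 22260.
Total outcomes: 9! = 362880.
Probability = 22260/362880 = 53/864.

53/864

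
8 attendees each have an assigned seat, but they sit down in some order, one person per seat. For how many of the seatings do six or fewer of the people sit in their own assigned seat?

40319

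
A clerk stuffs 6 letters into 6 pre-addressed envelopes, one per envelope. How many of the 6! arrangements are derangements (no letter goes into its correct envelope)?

265

The number of derangements of 6 is !6 = Σ_{k=0}^{6} (-1)^k·6!/k!
= 6! - 6!/1! + 6!/2! - 6!/3! + 6!/4! - 6!/5! + 6!/6!
= 720 - 720 + 360 - 120 + 30 - 6 + 1
= 265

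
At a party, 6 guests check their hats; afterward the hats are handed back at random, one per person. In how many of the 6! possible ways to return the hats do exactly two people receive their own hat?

135

Choose which 2 of the 6 are fixed: C(6,2) = 15.
The other 4 form a derangement: !4 = 9.
Total: 15 × 9 = 135.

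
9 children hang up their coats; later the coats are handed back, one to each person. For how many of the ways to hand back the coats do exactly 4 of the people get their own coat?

Choose which 4 of the 9 are fixed: C(9,4) = 126.
The remaining 5 must be deranged: !5 = 44.
Total: 126 × 44 = 5544.

5544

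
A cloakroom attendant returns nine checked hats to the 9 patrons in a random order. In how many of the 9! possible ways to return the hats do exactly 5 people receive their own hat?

1134

Choose which 5 of the 9 are fixed: C(9,5) = 126.
The remaining 4 must be deranged: !4 = 9.
Total: 126 × 9 = 1134.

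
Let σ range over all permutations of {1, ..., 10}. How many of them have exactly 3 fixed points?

Choose which 3 of the 10 are fixed: C(10,3) = 120.
The remaining 7 must be deranged: !7 = 1854.
Total: 120 × 1854 = 222480.

222480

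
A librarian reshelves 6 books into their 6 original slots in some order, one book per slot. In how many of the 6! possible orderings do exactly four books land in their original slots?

Pick the 4 fixed positions: C(6,4) = 15 ways.
The other 2 form a derangement: !2 = 1.
Total: 15 × 1 = 15.

15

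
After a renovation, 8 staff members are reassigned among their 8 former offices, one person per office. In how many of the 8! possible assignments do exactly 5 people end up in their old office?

112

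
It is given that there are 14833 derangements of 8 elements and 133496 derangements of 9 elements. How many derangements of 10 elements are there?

!10 = (10-1)·(!9 + !8) = 9·(133496 + 14833) = 9·148329 = 1334961.

1334961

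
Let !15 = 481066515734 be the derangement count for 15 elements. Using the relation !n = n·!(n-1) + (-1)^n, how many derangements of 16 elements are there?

!16 = 16·481066515734 + 1 = 7697064251745.

7697064251745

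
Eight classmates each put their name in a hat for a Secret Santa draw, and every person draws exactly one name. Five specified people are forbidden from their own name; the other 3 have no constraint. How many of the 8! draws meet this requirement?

21234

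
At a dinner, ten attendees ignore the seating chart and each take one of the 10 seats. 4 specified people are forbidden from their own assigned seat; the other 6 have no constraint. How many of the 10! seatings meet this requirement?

2399760

Let A_j be the event that the j-th constrained one is fixed. By inclusion-exclusion over the 4 events:
Σ_{j=0}^{4} (-1)^j C(4,j)(10-j)!
= C(4,0)·10! - C(4,1)·9! + C(4,2)·8! - C(4,3)·7! + C(4,4)·6!
= 3628800 - 1451520 + 241920 - 20160 + 720
= 2399760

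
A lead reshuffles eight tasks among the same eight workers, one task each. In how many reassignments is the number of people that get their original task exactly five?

112

Pick the 5 fixed positions: C(8,5) = 56 ways.
The remaining 3 must be deranged: !3 = 2.
Total: 56 × 2 = 112.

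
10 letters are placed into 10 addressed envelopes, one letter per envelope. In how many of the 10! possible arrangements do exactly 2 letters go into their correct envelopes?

667485

Choose which 2 of the 10 are fixed: C(10,2) = 45.
The other 8 form a derangement: !8 = 14833.
Total: 45 × 14833 = 667485.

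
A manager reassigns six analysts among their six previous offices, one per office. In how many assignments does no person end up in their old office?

Use !n = (n-1)(!(n-1) + !(n-2)).
!6 = 5·(44 + 9) = 5·53 = 265

265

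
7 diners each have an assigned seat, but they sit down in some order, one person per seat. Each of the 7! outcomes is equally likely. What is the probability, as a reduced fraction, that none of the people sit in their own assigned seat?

Favorable outcomes: !7 = 1854.
Total outcomes: 7! = 5040.
Probability = 1854/5040 = 103/280.

103/280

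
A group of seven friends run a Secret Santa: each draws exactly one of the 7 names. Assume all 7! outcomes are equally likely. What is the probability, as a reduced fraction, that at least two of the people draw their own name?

1331/5040

Favorable outcomes: Σ_{i≥2} C(7,i)·!(7-i) = 21·44 + 35·9 + 35·2 + 21·1 + 7·0 + 1·1 = 1331.
Total outcomes: 7! = 5040.
Probability = 1331/5040 = 1331/5040.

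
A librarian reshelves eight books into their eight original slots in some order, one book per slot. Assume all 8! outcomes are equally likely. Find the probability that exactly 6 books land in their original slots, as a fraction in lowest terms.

Favorable outcomes: C(8,6)·!2 = 28·1 = 28.
Total outcomes: 8! = 40320.
Probability = 28/40320 = 1/1440.

1/1440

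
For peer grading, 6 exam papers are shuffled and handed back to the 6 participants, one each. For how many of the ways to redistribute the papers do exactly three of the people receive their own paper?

40

Choose which 3 of the 6 are fixed: C(6,3) = 20.
The remaining 3 must be deranged: !3 = 2.
Total: 20 × 2 = 40.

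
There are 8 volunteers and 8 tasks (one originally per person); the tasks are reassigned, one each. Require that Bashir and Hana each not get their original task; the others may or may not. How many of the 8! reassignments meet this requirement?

30960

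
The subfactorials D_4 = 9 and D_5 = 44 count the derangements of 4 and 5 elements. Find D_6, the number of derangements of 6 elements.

265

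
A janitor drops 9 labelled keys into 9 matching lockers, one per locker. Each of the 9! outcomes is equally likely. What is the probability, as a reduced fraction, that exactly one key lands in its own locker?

Favorable outcomes: C(9,1)·!8 = 9·14833 = 133497.
Total outcomes: 9! = 362880.
Probability = 133497/362880 = 2119/5760.

2119/5760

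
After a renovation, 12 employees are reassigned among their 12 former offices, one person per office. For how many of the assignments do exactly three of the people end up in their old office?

29369120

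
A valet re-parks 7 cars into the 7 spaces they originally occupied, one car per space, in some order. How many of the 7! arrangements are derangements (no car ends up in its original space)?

1854

!7 = 7! · Σ_{k=0}^{7} (-1)^k/k!
= 7! - 7!/1! + 7!/2! - 7!/3! + 7!/4! - 7!/5! + 7!/6! - 7!/7!
= 5040 - 5040 + 2520 - 840 + 210 - 42 + 7 - 1
= 1854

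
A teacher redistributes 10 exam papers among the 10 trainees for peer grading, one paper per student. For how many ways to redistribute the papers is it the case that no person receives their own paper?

The subfactorial !10 = [10!/e] (nearest integer).
10! = 3628800, and 3628800/e ≈ 1334960.92, so !10 = 1334961.

1334961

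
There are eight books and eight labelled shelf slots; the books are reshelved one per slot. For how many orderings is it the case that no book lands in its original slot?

!8 is the nearest integer to 8!/e.
8! = 40320, and 40320/e ≈ 14832.90, so !8 = 14833.

14833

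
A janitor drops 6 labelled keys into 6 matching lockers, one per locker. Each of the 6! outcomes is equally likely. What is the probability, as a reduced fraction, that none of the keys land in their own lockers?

53/144

Favorable outcomes: !6 = 265.
Total outcomes: 6! = 720.
Probability = 265/720 = 53/144.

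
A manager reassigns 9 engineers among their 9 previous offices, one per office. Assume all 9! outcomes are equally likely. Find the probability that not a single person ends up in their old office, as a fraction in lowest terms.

Favorable outcomes: !9 = 133496.
Total outcomes: 9! = 362880.
Probability = 133496/362880 = 16687/45360.

16687/45360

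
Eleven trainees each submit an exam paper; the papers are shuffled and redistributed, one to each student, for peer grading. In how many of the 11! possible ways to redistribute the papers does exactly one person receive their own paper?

Pick the single fixed position: C(11,1) = 11 ways.
The remaining 10 must be deranged: !10 = 1334961.
Total: 11 × 1334961 = 14684571.

14684571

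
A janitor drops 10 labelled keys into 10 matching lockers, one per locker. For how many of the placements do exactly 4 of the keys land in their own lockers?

55650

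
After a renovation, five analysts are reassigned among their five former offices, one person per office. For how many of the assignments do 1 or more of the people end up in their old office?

76

Sum C(5,i)·!(5-i) for i = 1..5:
  i=1: C(5,1)·!4 = 5·9 = 45
  i=2: C(5,2)·!3 = 10·2 = 20
  i=3: C(5,3)·!2 = 10·1 = 10
  i=4: C(5,4)·!1 = 5·0 = 0
  i=5: C(5,5)·!0 = 1·1 = 1
Total = 76.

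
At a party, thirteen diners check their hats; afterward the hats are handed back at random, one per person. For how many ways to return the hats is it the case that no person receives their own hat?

Recurrence: !13 = 12·(!12 + !11).
!13 = 12·(176214841 + 14684570) = 12·190899411 = 2290792932

2290792932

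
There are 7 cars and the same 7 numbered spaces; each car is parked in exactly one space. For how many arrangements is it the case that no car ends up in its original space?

1854

The subfactorial !7 = [7!/e] (nearest integer).
7! = 5040, and 5040/e ≈ 1854.11, so !7 = 1854.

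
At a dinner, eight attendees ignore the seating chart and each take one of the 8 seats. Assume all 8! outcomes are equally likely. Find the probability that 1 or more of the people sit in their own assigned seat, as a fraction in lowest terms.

Favorable outcomes: Σ_{i≥1} C(8,i)·!(8-i) = 8·1854 + 28·265 + 56·44 + 70·9 + 56·2 + 28·1 + 8·0 + 1·1 = 25487.
Total outcomes: 8! = 40320.
Probability = 25487/40320 = 3641/5760.

3641/5760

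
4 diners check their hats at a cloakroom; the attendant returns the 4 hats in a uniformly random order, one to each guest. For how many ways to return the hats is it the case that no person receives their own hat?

!4 is the nearest integer to 4!/e.
4! = 24, and 24/e ≈ 8.83, so !4 = 9.

9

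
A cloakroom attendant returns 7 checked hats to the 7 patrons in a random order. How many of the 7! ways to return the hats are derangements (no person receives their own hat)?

1854

Use !n = (n-1)(!(n-1) + !(n-2)).
!7 = 6·(265 + 44) = 6·309 = 1854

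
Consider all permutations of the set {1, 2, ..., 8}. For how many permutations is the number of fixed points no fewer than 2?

Sum C(8,i)·!(8-i) for i = 2..8:
  i=2: C(8,2)·!6 = 28·265 = 7420
  i=3: C(8,3)·!5 = 56·44 = 2464
  i=4: C(8,4)·!4 = 70·9 = 630
  i=5: C(8,5)·!3 = 56·2 = 112
  i=6: C(8,6)·!2 = 28·1 = 28
  i=7: C(8,7)·!1 = 8·0 = 0
  i=8: C(8,8)·!0 = 1·1 = 1
Total = 10655.

10655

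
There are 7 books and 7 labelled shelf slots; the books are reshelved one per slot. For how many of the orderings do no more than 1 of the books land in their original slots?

3709

Sum C(7,i)·!(7-i) for i = 0..1:
  i=0: C(7,0)·!7 = 1·1854 = 1854
  i=1: C(7,1)·!6 = 7·265 = 1855
Total = 3709.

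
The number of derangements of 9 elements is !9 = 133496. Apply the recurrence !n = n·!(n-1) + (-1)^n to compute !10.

!10 = 10·133496 + 1 = 1334961.

1334961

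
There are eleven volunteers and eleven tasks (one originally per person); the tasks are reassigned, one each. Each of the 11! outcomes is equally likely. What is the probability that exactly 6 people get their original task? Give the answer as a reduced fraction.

11/21600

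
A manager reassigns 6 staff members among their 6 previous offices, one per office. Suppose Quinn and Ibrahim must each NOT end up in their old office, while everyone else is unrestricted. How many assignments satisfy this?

504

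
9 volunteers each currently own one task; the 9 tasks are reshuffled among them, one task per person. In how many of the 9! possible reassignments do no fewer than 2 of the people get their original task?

95887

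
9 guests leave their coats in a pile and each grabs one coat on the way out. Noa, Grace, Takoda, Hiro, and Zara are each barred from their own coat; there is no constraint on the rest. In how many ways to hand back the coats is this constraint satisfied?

205056

Inclusion-exclusion on the 5 forbidden self-matches:
Σ_{j=0}^{5} (-1)^j C(5,j)(9-j)!
= C(5,0)·9! - C(5,1)·8! + C(5,2)·7! - C(5,3)·6! + C(5,4)·5! - C(5,5)·4!
= 362880 - 201600 + 50400 - 7200 + 600 - 24
= 205056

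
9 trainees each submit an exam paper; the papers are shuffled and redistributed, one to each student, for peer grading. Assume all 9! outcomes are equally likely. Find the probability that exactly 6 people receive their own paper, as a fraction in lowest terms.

1/2160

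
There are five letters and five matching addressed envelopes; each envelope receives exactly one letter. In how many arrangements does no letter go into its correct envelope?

The subfactorial !5 = [5!/e] (nearest integer).
5! = 120, and 120/e ≈ 44.15, so !5 = 44.

44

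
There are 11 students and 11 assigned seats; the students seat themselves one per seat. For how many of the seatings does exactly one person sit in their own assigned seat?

14684571

Pick the single fixed position: C(11,1) = 11 ways.
The remaining 10 must be deranged: !10 = 1334961.
Total: 11 × 1334961 = 14684571.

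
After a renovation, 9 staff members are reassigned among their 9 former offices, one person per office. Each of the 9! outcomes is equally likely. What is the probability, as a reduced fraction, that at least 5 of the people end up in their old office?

1339/362880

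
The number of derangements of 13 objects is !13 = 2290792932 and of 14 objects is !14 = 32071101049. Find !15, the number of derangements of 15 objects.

481066515734

!15 = (15-1)·(!14 + !13) = 14·(32071101049 + 2290792932) = 14·34361893981 = 481066515734.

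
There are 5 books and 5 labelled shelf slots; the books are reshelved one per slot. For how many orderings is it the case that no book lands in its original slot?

!5 is the nearest integer to 5!/e.
5! = 120, and 120/e ≈ 44.15, so !5 = 44.

44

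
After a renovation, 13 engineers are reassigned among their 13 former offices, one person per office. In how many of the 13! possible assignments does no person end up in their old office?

2290792932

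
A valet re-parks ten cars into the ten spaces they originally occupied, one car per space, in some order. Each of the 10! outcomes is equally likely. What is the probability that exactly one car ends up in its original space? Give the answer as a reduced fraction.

16687/45360

Favorable outcomes: C(10,1)·!9 = 10·133496 = 1334960.
Total outcomes: 10! = 3628800.
Probability = 1334960/3628800 = 16687/45360.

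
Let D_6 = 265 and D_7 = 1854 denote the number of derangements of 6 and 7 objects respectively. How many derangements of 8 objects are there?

D_8 = (8-1)·(D_7 + D_6) = 7·(1854 + 265) = 7·2119 = 14833.

14833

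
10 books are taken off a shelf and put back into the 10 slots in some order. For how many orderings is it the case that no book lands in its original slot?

1334961

By inclusion-exclusion, !10 = Σ (-1)^k · 10!/k! for k=0..10
= 10! - 10!/1! + 10!/2! - 10!/3! + 10!/4! - 10!/5! + 10!/6! - 10!/7! + 10!/8! - 10!/9! + 10!/10!
= 3628800 - 3628800 + 1814400 - 604800 + 151200 - 30240 + 5040 - 720 + 90 - 10 + 1
= 1334961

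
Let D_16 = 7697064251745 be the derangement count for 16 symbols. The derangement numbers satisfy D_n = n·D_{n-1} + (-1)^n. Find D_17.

D_17 = 17·7697064251745 - 1 = 130850092279664.

130850092279664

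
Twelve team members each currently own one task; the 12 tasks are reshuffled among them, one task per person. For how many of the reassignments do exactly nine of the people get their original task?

Pick the 9 fixed positions: C(12,9) = 220 ways.
The remaining 3 must be deranged: !3 = 2.
Total: 220 × 2 = 440.

440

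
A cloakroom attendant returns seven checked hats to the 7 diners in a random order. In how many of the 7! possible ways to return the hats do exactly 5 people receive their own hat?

Pick the 5 fixed positions: C(7,5) = 21 ways.
The remaining 2 must be deranged: !2 = 1.
Total: 21 × 1 = 21.

21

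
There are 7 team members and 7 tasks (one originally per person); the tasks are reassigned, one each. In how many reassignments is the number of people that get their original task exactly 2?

924

Choose which 2 of the 7 are fixed: C(7,2) = 21.
The other 5 form a derangement: !5 = 44.
Total: 21 × 44 = 924.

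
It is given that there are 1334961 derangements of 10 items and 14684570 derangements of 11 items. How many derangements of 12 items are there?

176214841

!12 = (12-1)·(!11 + !10) = 11·(14684570 + 1334961) = 11·16019531 = 176214841.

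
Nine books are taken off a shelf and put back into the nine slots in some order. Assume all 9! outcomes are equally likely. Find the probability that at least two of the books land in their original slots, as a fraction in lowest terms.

Favorable outcomes: Σ_{i≥2} C(9,i)·!(9-i) = 36·1854 + 84·265 + 126·44 + 126·9 + 84·2 + 36·1 + 9·0 + 1·1 = 95887.
Total outcomes: 9! = 362880.
Probability = 95887/362880 = 95887/362880.

95887/362880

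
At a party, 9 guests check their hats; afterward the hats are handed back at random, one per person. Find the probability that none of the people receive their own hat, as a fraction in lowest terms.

16687/45360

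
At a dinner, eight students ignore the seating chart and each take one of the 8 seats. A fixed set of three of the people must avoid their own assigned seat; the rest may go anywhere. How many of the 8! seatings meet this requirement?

Let A_j be the event that the j-th constrained one is fixed. By inclusion-exclusion over the 3 events:
Σ_{j=0}^{3} (-1)^j C(3,j)(8-j)!
= C(3,0)·8! - C(3,1)·7! + C(3,2)·6! - C(3,3)·5!
= 40320 - 15120 + 2160 - 120
= 27240

27240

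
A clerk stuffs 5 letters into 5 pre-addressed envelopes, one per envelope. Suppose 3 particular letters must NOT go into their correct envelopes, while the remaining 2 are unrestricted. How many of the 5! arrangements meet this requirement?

Let A_j be the event that the j-th constrained one is fixed. By inclusion-exclusion over the 3 events:
Σ_{j=0}^{3} (-1)^j C(3,j)(5-j)!
= C(3,0)·5! - C(3,1)·4! + C(3,2)·3! - C(3,3)·2!
= 120 - 72 + 18 - 2
= 64

64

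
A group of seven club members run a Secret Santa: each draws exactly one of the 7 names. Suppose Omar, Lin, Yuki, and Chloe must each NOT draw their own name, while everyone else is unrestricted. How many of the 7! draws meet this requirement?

2790

Inclusion-exclusion on the 4 forbidden self-matches:
Σ_{j=0}^{4} (-1)^j C(4,j)(7-j)!
= C(4,0)·7! - C(4,1)·6! + C(4,2)·5! - C(4,3)·4! + C(4,4)·3!
= 5040 - 2880 + 720 - 96 + 6
= 2790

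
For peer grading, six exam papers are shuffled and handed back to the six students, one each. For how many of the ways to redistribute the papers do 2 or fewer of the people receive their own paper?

664

Sum C(6,i)·!(6-i) for i = 0..2:
  i=0: C(6,0)·!6 = 1·265 = 265
  i=1: C(6,1)·!5 = 6·44 = 264
  i=2: C(6,2)·!4 = 15·9 = 135
Total = 664.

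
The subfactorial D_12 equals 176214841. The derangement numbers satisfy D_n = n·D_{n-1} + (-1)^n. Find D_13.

D_13 = 13·176214841 - 1 = 2290792932.

2290792932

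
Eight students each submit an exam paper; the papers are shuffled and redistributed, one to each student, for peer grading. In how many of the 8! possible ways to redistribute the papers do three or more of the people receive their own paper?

Sum C(8,i)·!(8-i) for i = 3..8:
  i=3: C(8,3)·!5 = 56·44 = 2464
  i=4: C(8,4)·!4 = 70·9 = 630
  i=5: C(8,5)·!3 = 56·2 = 112
  i=6: C(8,6)·!2 = 28·1 = 28
  i=7: C(8,7)·!1 = 8·0 = 0
  i=8: C(8,8)·!0 = 1·1 = 1
Total = 3235.

3235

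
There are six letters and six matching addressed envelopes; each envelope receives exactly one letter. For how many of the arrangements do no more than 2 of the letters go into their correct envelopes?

664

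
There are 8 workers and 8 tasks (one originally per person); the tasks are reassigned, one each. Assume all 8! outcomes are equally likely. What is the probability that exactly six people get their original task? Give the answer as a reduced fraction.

1/1440

Favorable outcomes: C(8,6)·!2 = 28·1 = 28.
Total outcomes: 8! = 40320.
Probability = 28/40320 = 1/1440.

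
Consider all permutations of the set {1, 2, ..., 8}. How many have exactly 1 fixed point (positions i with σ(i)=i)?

Pick the single fixed position: C(8,1) = 8 ways.
The other 7 form a derangement: !7 = 1854.
Total: 8 × 1854 = 14832.

14832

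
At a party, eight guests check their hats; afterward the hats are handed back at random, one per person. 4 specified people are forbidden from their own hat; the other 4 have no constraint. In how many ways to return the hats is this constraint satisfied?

24024

Let A_j be the event that the j-th constrained one is fixed. By inclusion-exclusion over the 4 events:
Σ_{j=0}^{4} (-1)^j C(4,j)(8-j)!
= C(4,0)·8! - C(4,1)·7! + C(4,2)·6! - C(4,3)·5! + C(4,4)·4!
= 40320 - 20160 + 4320 - 480 + 24
= 24024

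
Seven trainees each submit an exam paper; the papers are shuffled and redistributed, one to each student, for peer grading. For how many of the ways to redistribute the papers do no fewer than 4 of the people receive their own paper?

92

Sum C(7,i)·!(7-i) for i = 4..7:
  i=4: C(7,4)·!3 = 35·2 = 70
  i=5: C(7,5)·!2 = 21·1 = 21
  i=6: C(7,6)·!1 = 7·0 = 0
  i=7: C(7,7)·!0 = 1·1 = 1
Total = 92.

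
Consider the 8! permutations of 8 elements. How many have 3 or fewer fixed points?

Sum C(8,i)·!(8-i) for i = 0..3:
  i=0: C(8,0)·!8 = 1·14833 = 14833
  i=1: C(8,1)·!7 = 8·1854 = 14832
  i=2: C(8,2)·!6 = 28·265 = 7420
  i=3: C(8,3)·!5 = 56·44 = 2464
Total = 39549.

39549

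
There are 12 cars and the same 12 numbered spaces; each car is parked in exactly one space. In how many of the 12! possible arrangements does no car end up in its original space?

!12 = 12! · Σ_{k=0}^{12} (-1)^k/k!
= 12! - 12!/1! + 12!/2! - 12!/3! + 12!/4! - 12!/5! + 12!/6! - 12!/7! + 12!/8! - 12!/9! + 12!/10! - 12!/11! + 12!/12!
= 479001600 - 479001600 + 239500800 - 79833600 + 19958400 - 3991680 + 665280 - 95040 + 11880 - 1320 + 132 - 12 + 1
= 176214841

176214841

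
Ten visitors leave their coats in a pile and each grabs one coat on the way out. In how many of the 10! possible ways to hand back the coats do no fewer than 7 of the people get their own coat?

Sum C(10,i)·!(10-i) for i = 7..10:
  i=7: C(10,7)·!3 = 120·2 = 240
  i=8: C(10,8)·!2 = 45·1 = 45
  i=9: C(10,9)·!1 = 10·0 = 0
  i=10: C(10,10)·!0 = 1·1 = 1
Total = 286.

286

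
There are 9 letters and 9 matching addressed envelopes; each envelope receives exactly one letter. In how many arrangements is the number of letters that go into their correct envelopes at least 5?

1339

# with exactly i fixed is C(9,i)·!(9-i); sum over i=5..9:
  i=5: C(9,5)·!4 = 126·9 = 1134
  i=6: C(9,6)·!3 = 84·2 = 168
  i=7: C(9,7)·!2 = 36·1 = 36
  i=8: C(9,8)·!1 = 9·0 = 0
  i=9: C(9,9)·!0 = 1·1 = 1
Total = 1339.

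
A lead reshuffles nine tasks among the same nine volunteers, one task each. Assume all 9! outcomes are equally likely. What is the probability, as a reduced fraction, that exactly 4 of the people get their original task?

11/720

Favorable outcomes: C(9,4)·!5 = 126·44 = 5544.
Total outcomes: 9! = 362880.
Probability = 5544/362880 = 11/720.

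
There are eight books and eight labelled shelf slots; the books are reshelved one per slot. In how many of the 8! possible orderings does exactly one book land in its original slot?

14832

Choose which one of the 8 is fixed: C(8,1) = 8.
The remaining 7 must be deranged: !7 = 1854.
Total: 8 × 1854 = 14832.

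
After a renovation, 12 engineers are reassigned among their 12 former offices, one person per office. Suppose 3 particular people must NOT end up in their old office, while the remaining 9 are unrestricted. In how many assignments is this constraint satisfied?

369774720

Inclusion-exclusion on the 3 forbidden self-matches:
Σ_{j=0}^{3} (-1)^j C(3,j)(12-j)!
= C(3,0)·12! - C(3,1)·11! + C(3,2)·10! - C(3,3)·9!
= 479001600 - 119750400 + 10886400 - 362880
= 369774720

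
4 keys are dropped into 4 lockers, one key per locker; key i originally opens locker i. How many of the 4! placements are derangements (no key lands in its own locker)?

9

The subfactorial !4 = [4!/e] (nearest integer).
4! = 24, and 24/e ≈ 8.83, so !4 = 9.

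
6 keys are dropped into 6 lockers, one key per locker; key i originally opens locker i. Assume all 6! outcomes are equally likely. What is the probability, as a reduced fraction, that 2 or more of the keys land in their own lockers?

191/720

Favorable outcomes: Σ_{i≥2} C(6,i)·!(6-i) = 15·9 + 20·2 + 15·1 + 6·0 + 1·1 = 191.
Total outcomes: 6! = 720.
Probability = 191/720 = 191/720.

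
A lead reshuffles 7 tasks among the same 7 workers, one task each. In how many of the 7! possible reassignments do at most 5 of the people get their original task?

Sum C(7,i)·!(7-i) for i = 0..5:
  i=0: C(7,0)·!7 = 1·1854 = 1854
  i=1: C(7,1)·!6 = 7·265 = 1855
  i=2: C(7,2)·!5 = 21·44 = 924
  i=3: C(7,3)·!4 = 35·9 = 315
  i=4: C(7,4)·!3 = 35·2 = 70
  i=5: C(7,5)·!2 = 21·1 = 21
Total = 5039.

5039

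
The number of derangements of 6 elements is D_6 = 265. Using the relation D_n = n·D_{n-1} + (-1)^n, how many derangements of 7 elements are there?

D_7 = 7·265 - 1 = 1854.

1854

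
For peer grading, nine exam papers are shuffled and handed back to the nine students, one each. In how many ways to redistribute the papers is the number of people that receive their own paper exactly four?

5544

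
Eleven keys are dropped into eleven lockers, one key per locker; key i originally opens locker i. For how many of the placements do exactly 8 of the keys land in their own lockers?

Pick the 8 fixed positions: C(11,8) = 165 ways.
The other 3 form a derangement: !3 = 2.
Total: 165 × 2 = 330.

330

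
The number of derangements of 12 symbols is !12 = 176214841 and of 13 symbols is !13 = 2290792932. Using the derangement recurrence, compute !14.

!14 = (14-1)·(!13 + !12) = 13·(2290792932 + 176214841) = 13·2467007773 = 32071101049.

32071101049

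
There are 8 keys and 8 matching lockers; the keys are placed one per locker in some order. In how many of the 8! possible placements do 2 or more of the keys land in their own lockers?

10655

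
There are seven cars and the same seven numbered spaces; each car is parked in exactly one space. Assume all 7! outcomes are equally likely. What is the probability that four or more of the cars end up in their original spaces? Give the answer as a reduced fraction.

23/1260

Favorable outcomes: Σ_{i≥4} C(7,i)·!(7-i) = 35·2 + 21·1 + 7·0 + 1·1 = 92.
Total outcomes: 7! = 5040.
Probability = 92/5040 = 23/1260.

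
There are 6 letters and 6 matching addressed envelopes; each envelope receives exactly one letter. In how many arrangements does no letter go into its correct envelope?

Use !n = n·!(n-1) + (-1)^n.
!6 = 6·44 + 1 = 265

265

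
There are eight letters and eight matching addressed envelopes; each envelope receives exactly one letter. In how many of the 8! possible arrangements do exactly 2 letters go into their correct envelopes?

Pick the 2 fixed positions: C(8,2) = 28 ways.
The remaining 6 must be deranged: !6 = 265.
Total: 28 × 265 = 7420.

7420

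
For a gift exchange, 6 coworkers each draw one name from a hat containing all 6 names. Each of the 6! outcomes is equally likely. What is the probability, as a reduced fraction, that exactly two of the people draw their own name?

3/16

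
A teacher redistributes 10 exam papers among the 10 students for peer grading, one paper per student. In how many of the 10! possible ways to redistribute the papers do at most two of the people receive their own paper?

# with exactly i fixed is C(10,i)·!(10-i); sum over i=0..2:
  i=0: C(10,0)·!10 = 1·1334961 = 1334961
  i=1: C(10,1)·!9 = 10·133496 = 1334960
  i=2: C(10,2)·!8 = 45·14833 = 667485
Total = 3337406.

3337406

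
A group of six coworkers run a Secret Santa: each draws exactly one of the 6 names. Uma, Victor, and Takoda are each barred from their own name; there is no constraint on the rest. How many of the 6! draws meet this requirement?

426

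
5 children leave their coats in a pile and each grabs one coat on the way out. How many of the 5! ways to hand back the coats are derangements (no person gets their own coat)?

44

Use !n = (n-1)(!(n-1) + !(n-2)).
!5 = 4·(9 + 2) = 4·11 = 44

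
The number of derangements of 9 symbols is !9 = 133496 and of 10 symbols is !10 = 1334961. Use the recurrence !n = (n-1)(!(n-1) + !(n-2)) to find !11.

!11 = (11-1)·(!10 + !9) = 10·(1334961 + 133496) = 10·1468457 = 14684570.

14684570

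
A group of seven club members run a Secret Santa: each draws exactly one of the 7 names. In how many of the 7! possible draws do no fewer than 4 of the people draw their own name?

Sum C(7,i)·!(7-i) for i = 4..7:
  i=4: C(7,4)·!3 = 35·2 = 70
  i=5: C(7,5)·!2 = 21·1 = 21
  i=6: C(7,6)·!1 = 7·0 = 0
  i=7: C(7,7)·!0 = 1·1 = 1
Total = 92.

92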